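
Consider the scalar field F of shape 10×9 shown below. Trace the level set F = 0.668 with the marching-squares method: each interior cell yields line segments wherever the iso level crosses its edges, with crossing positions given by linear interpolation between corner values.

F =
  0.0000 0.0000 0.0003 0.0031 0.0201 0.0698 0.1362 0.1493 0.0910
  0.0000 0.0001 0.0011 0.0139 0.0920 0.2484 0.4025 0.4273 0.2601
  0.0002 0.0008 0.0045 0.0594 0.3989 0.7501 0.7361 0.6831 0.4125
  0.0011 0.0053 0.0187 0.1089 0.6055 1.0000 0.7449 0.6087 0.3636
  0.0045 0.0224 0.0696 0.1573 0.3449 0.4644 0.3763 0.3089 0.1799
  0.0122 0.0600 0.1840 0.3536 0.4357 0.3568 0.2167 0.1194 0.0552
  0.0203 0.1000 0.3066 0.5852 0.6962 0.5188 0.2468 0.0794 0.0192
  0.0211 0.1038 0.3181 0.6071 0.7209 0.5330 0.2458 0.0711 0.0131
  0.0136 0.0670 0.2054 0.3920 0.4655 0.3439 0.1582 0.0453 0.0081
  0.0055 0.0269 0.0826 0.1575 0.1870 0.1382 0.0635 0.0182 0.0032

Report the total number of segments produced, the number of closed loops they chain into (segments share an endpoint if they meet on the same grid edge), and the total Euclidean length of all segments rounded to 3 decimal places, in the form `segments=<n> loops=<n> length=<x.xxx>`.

cell (1,4): code 0100 → (1.836,5.000)–(2.000,4.766)
cell (1,5): code 1100 → (1.796,6.000)–(1.836,5.000)
cell (1,6): code 1100 → (1.941,7.000)–(1.796,6.000)
cell (1,7): code 1000 → (2.000,7.056)–(1.941,7.000)
cell (2,4): code 0110 → (2.000,4.766)–(3.000,4.158)
cell (2,6): code 1011 → (3.000,6.565)–(2.203,7.000)
cell (2,7): code 0001 → (2.203,7.000)–(2.000,7.056)
cell (3,4): code 0010 → (3.000,4.158)–(3.620,5.000)
cell (3,5): code 0011 → (3.620,5.000)–(3.209,6.000)
cell (3,6): code 0001 → (3.209,6.000)–(3.000,6.565)
cell (5,3): code 0100 → (5.892,4.000)–(6.000,3.746)
cell (5,4): code 1000 → (6.000,4.159)–(5.892,4.000)
cell (6,3): code 0110 → (6.000,3.746)–(7.000,3.535)
cell (6,4): code 1001 → (7.000,4.282)–(6.000,4.159)
cell (7,3): code 0010 → (7.000,3.535)–(7.207,4.000)
cell (7,4): code 0001 → (7.207,4.000)–(7.000,4.282)
total: 16 segments, chained into 2 closed loop(s), length Σ = 10.751557

segments=16 loops=2 length=10.752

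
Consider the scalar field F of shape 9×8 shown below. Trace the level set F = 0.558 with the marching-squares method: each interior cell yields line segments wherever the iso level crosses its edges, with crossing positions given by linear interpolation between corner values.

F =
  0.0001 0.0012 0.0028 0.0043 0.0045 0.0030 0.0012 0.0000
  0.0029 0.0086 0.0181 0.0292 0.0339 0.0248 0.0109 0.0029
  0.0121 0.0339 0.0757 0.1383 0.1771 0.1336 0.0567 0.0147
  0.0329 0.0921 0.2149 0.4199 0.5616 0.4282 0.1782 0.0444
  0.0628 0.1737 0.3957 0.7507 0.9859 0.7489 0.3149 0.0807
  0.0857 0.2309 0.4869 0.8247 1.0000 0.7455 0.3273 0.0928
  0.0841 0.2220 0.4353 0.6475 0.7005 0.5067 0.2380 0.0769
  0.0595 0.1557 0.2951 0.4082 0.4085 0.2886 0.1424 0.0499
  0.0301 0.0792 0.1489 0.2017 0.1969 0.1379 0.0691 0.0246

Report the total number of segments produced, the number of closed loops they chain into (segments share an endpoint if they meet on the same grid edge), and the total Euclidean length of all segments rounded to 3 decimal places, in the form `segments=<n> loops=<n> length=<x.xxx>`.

cell (2,3): code 0100 → (2.991,4.000)–(3.000,3.975)
cell (2,4): code 1000 → (3.000,4.027)–(2.991,4.000)
cell (3,2): code 0100 → (3.417,3.000)–(4.000,2.457)
cell (3,3): code 1110 → (3.000,3.975)–(3.417,3.000)
cell (3,4): code 1101 → (3.405,5.000)–(3.000,4.027)
cell (3,5): code 1000 → (4.000,5.440)–(3.405,5.000)
cell (4,2): code 0110 → (4.000,2.457)–(5.000,2.210)
cell (4,5): code 1001 → (5.000,5.448)–(4.000,5.440)
cell (5,2): code 0110 → (5.000,2.210)–(6.000,2.578)
cell (5,4): code 1011 → (6.000,4.735)–(5.785,5.000)
cell (5,5): code 0001 → (5.785,5.000)–(5.000,5.448)
cell (6,2): code 0010 → (6.000,2.578)–(6.374,3.000)
cell (6,3): code 0011 → (6.374,3.000)–(6.488,4.000)
cell (6,4): code 0001 → (6.488,4.000)–(6.000,4.735)
total: 14 segments, chained into 1 closed loop(s), length Σ = 10.499364

segments=14 loops=1 length=10.499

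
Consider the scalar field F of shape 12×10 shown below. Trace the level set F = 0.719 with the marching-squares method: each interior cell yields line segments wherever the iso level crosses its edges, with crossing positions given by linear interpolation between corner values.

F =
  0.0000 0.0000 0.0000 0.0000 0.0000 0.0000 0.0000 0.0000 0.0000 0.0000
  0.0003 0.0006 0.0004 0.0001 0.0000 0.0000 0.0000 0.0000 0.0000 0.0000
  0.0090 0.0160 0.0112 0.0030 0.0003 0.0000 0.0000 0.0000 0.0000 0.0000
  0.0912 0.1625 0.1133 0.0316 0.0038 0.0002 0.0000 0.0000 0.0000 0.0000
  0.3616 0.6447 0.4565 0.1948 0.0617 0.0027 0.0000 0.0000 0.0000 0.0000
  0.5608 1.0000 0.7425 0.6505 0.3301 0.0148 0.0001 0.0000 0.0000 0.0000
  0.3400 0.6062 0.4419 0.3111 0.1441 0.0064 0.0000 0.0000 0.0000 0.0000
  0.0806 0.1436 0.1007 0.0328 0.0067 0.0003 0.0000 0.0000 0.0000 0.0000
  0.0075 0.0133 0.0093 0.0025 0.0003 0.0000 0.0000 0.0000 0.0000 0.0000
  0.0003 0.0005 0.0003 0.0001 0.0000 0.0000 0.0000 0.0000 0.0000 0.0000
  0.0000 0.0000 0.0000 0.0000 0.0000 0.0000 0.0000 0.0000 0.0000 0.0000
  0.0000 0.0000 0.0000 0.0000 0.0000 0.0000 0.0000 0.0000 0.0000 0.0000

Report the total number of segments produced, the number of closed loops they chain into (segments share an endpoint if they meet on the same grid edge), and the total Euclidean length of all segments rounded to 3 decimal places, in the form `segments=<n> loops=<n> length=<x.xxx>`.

cell (4,0): code 0100 → (4.209,1.000)–(5.000,0.360)
cell (4,1): code 1100 → (4.918,2.000)–(4.209,1.000)
cell (4,2): code 1000 → (5.000,2.255)–(4.918,2.000)
cell (5,0): code 0010 → (5.000,0.360)–(5.714,1.000)
cell (5,1): code 0011 → (5.714,1.000)–(5.078,2.000)
cell (5,2): code 0001 → (5.078,2.000)–(5.000,2.255)
total: 6 segments, chained into 1 closed loop(s), length Σ = 4.921571

segments=6 loops=1 length=4.922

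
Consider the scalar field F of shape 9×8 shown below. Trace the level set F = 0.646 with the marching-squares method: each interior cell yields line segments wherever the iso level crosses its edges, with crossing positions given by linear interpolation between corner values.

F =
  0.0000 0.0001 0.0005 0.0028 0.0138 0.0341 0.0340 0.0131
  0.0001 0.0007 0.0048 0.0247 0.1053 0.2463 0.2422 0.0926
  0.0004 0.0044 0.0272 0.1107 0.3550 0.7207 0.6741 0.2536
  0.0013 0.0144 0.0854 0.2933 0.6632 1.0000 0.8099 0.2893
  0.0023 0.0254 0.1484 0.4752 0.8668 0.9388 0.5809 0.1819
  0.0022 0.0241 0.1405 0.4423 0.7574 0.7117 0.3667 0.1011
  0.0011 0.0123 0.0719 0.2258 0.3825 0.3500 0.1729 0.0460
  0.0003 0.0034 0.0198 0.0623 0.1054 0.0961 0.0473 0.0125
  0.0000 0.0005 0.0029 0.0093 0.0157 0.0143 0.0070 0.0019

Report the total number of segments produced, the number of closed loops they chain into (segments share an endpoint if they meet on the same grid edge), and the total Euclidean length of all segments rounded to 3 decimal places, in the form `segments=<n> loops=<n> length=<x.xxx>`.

segments=14 loops=1 length=9.873

cell (1,4): code 0100 → (1.843,5.000)–(2.000,4.796)
cell (1,5): code 1100 → (1.935,6.000)–(1.843,5.000)
cell (1,6): code 1000 → (2.000,6.067)–(1.935,6.000)
cell (2,3): code 0100 → (2.944,4.000)–(3.000,3.954)
cell (2,4): code 1110 → (2.000,4.796)–(2.944,4.000)
cell (2,6): code 1001 → (3.000,6.315)–(2.000,6.067)
cell (3,3): code 0110 → (3.000,3.954)–(4.000,3.436)
cell (3,5): code 1011 → (4.000,5.818)–(3.716,6.000)
cell (3,6): code 0001 → (3.716,6.000)–(3.000,6.315)
cell (4,3): code 0110 → (4.000,3.436)–(5.000,3.646)
cell (4,5): code 1001 → (5.000,5.190)–(4.000,5.818)
cell (5,3): code 0010 → (5.000,3.646)–(5.297,4.000)
cell (5,4): code 0011 → (5.297,4.000)–(5.182,5.000)
cell (5,5): code 0001 → (5.182,5.000)–(5.000,5.190)
total: 14 segments, chained into 1 closed loop(s), length Σ = 9.872636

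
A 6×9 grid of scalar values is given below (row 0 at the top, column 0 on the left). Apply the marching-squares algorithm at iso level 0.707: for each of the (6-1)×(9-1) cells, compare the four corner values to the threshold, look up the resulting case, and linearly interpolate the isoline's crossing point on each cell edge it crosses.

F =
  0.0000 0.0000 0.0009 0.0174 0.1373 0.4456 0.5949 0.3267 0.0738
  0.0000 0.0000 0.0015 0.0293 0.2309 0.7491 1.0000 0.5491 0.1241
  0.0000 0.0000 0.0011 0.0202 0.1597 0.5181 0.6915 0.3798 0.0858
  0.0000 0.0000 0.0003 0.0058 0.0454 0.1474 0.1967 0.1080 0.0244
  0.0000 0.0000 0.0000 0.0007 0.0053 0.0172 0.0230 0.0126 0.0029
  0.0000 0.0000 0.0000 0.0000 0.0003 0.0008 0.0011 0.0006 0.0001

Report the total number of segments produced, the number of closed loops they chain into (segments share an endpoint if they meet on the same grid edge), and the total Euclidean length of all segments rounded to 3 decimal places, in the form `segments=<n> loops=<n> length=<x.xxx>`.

segments=6 loops=1 length=4.902

cell (0,4): code 0100 → (0.861,5.000)–(1.000,4.919)
cell (0,5): code 1100 → (0.277,6.000)–(0.861,5.000)
cell (0,6): code 1000 → (1.000,6.650)–(0.277,6.000)
cell (1,4): code 0010 → (1.000,4.919)–(1.182,5.000)
cell (1,5): code 0011 → (1.182,5.000)–(1.950,6.000)
cell (1,6): code 0001 → (1.950,6.000)–(1.000,6.650)
total: 6 segments, chained into 1 closed loop(s), length Σ = 4.902289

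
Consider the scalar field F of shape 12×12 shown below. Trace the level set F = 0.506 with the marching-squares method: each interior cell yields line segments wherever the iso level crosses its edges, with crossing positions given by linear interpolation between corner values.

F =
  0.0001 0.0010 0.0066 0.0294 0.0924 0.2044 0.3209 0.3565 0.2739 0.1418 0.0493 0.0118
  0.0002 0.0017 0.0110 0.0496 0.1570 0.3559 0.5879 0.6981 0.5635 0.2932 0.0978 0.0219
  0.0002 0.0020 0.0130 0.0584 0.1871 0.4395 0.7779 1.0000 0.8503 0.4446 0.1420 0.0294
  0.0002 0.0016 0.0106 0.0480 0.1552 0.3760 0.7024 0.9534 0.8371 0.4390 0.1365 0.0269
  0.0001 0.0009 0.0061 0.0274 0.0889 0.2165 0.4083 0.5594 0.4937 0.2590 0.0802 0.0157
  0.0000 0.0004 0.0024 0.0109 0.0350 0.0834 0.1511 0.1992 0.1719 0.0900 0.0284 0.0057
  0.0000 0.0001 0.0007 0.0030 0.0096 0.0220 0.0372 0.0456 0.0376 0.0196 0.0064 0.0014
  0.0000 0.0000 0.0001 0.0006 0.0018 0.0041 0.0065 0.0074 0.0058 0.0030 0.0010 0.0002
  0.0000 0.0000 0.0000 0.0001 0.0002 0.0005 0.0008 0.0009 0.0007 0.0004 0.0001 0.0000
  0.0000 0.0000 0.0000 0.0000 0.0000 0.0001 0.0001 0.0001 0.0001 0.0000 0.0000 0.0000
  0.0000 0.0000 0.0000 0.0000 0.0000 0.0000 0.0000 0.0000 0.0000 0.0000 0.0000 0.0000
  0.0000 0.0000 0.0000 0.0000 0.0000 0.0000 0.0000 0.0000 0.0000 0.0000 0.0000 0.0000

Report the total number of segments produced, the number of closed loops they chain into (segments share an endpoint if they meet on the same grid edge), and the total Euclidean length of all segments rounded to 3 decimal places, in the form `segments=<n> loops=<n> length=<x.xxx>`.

cell (0,5): code 0100 → (0.693,6.000)–(1.000,5.647)
cell (0,6): code 1100 → (0.438,7.000)–(0.693,6.000)
cell (0,7): code 1100 → (0.801,8.000)–(0.438,7.000)
cell (0,8): code 1000 → (1.000,8.213)–(0.801,8.000)
cell (1,5): code 0110 → (1.000,5.647)–(2.000,5.197)
cell (1,8): code 1001 → (2.000,8.849)–(1.000,8.213)
cell (2,5): code 0110 → (2.000,5.197)–(3.000,5.398)
cell (2,8): code 1001 → (3.000,8.832)–(2.000,8.849)
cell (3,5): code 0010 → (3.000,5.398)–(3.668,6.000)
cell (3,6): code 0111 → (3.668,6.000)–(4.000,6.647)
cell (3,7): code 1011 → (4.000,7.813)–(3.964,8.000)
cell (3,8): code 0001 → (3.964,8.000)–(3.000,8.832)
cell (4,6): code 0010 → (4.000,6.647)–(4.148,7.000)
cell (4,7): code 0001 → (4.148,7.000)–(4.000,7.813)
total: 14 segments, chained into 1 closed loop(s), length Σ = 11.456296

segments=14 loops=1 length=11.456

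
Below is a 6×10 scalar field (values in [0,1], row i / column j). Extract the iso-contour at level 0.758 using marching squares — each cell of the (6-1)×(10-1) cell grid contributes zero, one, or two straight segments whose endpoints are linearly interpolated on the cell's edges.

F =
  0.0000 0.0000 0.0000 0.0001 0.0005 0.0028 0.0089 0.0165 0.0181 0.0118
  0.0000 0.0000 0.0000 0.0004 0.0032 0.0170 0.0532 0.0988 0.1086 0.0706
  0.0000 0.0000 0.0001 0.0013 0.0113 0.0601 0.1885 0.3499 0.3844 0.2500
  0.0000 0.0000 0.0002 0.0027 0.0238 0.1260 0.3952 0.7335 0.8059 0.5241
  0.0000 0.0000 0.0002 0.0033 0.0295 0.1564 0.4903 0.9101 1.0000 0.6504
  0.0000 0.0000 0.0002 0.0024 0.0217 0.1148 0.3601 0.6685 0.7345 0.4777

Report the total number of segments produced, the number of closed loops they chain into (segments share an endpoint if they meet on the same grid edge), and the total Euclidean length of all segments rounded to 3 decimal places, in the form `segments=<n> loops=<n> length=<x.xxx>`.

segments=8 loops=1 length=6.214

cell (2,7): code 0100 → (2.886,8.000)–(3.000,7.338)
cell (2,8): code 1000 → (3.000,8.170)–(2.886,8.000)
cell (3,6): code 0100 → (3.139,7.000)–(4.000,6.638)
cell (3,7): code 1110 → (3.000,7.338)–(3.139,7.000)
cell (3,8): code 1001 → (4.000,8.692)–(3.000,8.170)
cell (4,6): code 0010 → (4.000,6.638)–(4.630,7.000)
cell (4,7): code 0011 → (4.630,7.000)–(4.911,8.000)
cell (4,8): code 0001 → (4.911,8.000)–(4.000,8.692)
total: 8 segments, chained into 1 closed loop(s), length Σ = 6.213915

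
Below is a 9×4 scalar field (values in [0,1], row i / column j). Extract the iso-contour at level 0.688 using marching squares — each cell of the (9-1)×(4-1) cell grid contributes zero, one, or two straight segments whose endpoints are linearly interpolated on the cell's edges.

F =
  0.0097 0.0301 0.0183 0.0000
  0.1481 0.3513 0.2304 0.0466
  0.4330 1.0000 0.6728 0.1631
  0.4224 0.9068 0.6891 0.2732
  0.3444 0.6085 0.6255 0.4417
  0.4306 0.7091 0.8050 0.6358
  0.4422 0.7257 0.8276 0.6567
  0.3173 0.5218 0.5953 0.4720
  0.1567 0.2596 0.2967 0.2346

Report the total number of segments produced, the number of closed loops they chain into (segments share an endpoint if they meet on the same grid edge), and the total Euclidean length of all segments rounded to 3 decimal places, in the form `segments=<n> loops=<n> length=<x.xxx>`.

segments=16 loops=2 length=12.515

cell (1,0): code 0100 → (1.519,1.000)–(2.000,0.450)
cell (1,1): code 1000 → (2.000,1.954)–(1.519,1.000)
cell (2,0): code 0110 → (2.000,0.450)–(3.000,0.548)
cell (2,1): code 1101 → (2.933,2.000)–(2.000,1.954)
cell (2,2): code 1000 → (3.000,2.003)–(2.933,2.000)
cell (3,0): code 0010 → (3.000,0.548)–(3.733,1.000)
cell (3,1): code 0011 → (3.733,1.000)–(3.017,2.000)
cell (3,2): code 0001 → (3.017,2.000)–(3.000,2.003)
cell (4,0): code 0100 → (4.790,1.000)–(5.000,0.924)
cell (4,1): code 1100 → (4.348,2.000)–(4.790,1.000)
cell (4,2): code 1000 → (5.000,2.691)–(4.348,2.000)
cell (5,0): code 0110 → (5.000,0.924)–(6.000,0.867)
cell (5,2): code 1001 → (6.000,2.817)–(5.000,2.691)
cell (6,0): code 0010 → (6.000,0.867)–(6.185,1.000)
cell (6,1): code 0011 → (6.185,1.000)–(6.601,2.000)
cell (6,2): code 0001 → (6.601,2.000)–(6.000,2.817)
total: 16 segments, chained into 2 closed loop(s), length Σ = 12.514821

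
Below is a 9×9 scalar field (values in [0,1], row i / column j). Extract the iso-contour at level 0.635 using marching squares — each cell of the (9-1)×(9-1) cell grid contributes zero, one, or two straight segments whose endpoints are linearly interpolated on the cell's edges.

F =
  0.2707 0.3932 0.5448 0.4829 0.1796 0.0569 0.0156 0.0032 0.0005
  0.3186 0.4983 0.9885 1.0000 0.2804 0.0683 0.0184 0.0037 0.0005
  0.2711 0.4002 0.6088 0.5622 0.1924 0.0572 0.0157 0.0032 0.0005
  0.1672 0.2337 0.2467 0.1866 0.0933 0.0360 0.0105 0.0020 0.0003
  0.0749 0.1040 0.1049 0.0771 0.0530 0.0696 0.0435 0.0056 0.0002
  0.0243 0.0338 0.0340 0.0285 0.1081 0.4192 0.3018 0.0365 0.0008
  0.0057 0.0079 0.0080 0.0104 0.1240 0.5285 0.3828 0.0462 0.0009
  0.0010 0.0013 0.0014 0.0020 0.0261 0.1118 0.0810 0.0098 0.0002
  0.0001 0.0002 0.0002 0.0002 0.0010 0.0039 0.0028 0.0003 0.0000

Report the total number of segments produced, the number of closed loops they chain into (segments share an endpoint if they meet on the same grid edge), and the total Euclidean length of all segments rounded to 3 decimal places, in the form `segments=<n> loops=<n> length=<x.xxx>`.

cell (0,1): code 0100 → (0.203,2.000)–(1.000,1.279)
cell (0,2): code 1100 → (0.294,3.000)–(0.203,2.000)
cell (0,3): code 1000 → (1.000,3.507)–(0.294,3.000)
cell (1,1): code 0010 → (1.000,1.279)–(1.931,2.000)
cell (1,2): code 0011 → (1.931,2.000)–(1.834,3.000)
cell (1,3): code 0001 → (1.834,3.000)–(1.000,3.507)
total: 6 segments, chained into 1 closed loop(s), length Σ = 6.106160

segments=6 loops=1 length=6.106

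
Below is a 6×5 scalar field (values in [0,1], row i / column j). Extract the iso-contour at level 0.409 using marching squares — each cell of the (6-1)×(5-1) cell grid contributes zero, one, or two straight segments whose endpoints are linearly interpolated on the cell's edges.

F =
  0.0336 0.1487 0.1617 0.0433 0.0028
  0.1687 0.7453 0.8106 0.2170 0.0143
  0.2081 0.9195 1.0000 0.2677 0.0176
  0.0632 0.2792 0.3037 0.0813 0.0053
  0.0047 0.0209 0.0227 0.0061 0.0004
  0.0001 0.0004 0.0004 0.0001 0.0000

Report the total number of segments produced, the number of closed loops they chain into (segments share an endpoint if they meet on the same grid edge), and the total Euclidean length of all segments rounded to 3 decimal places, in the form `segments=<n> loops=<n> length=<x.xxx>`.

segments=8 loops=1 length=7.992

cell (0,0): code 0100 → (0.436,1.000)–(1.000,0.417)
cell (0,1): code 1100 → (0.381,2.000)–(0.436,1.000)
cell (0,2): code 1000 → (1.000,2.677)–(0.381,2.000)
cell (1,0): code 0110 → (1.000,0.417)–(2.000,0.282)
cell (1,2): code 1001 → (2.000,2.807)–(1.000,2.677)
cell (2,0): code 0010 → (2.000,0.282)–(2.797,1.000)
cell (2,1): code 0011 → (2.797,1.000)–(2.849,2.000)
cell (2,2): code 0001 → (2.849,2.000)–(2.000,2.807)
total: 8 segments, chained into 1 closed loop(s), length Σ = 7.992238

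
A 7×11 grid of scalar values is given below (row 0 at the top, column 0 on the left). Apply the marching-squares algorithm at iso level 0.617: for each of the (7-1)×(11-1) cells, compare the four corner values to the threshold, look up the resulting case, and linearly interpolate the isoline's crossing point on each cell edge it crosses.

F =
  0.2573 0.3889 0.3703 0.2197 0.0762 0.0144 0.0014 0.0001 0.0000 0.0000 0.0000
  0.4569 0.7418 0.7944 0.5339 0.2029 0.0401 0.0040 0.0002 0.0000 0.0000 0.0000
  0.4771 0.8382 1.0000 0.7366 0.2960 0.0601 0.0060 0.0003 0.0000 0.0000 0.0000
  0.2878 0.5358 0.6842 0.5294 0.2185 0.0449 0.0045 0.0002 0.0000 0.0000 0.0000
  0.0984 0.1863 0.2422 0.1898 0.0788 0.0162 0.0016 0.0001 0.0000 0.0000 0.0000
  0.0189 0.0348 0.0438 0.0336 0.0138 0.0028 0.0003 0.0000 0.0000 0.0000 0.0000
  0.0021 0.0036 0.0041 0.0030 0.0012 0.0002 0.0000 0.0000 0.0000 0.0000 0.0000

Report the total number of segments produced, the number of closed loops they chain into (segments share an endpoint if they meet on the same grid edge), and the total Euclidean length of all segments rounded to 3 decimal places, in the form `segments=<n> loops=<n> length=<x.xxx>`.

cell (0,0): code 0100 → (0.646,1.000)–(1.000,0.562)
cell (0,1): code 1100 → (0.582,2.000)–(0.646,1.000)
cell (0,2): code 1000 → (1.000,2.681)–(0.582,2.000)
cell (1,0): code 0110 → (1.000,0.562)–(2.000,0.387)
cell (1,2): code 1101 → (1.410,3.000)–(1.000,2.681)
cell (1,3): code 1000 → (2.000,3.271)–(1.410,3.000)
cell (2,0): code 0010 → (2.000,0.387)–(2.731,1.000)
cell (2,1): code 0111 → (2.731,1.000)–(3.000,1.547)
cell (2,2): code 1011 → (3.000,2.434)–(2.577,3.000)
cell (2,3): code 0001 → (2.577,3.000)–(2.000,3.271)
cell (3,1): code 0010 → (3.000,1.547)–(3.152,2.000)
cell (3,2): code 0001 → (3.152,2.000)–(3.000,2.434)
total: 12 segments, chained into 1 closed loop(s), length Σ = 8.393812

segments=12 loops=1 length=8.394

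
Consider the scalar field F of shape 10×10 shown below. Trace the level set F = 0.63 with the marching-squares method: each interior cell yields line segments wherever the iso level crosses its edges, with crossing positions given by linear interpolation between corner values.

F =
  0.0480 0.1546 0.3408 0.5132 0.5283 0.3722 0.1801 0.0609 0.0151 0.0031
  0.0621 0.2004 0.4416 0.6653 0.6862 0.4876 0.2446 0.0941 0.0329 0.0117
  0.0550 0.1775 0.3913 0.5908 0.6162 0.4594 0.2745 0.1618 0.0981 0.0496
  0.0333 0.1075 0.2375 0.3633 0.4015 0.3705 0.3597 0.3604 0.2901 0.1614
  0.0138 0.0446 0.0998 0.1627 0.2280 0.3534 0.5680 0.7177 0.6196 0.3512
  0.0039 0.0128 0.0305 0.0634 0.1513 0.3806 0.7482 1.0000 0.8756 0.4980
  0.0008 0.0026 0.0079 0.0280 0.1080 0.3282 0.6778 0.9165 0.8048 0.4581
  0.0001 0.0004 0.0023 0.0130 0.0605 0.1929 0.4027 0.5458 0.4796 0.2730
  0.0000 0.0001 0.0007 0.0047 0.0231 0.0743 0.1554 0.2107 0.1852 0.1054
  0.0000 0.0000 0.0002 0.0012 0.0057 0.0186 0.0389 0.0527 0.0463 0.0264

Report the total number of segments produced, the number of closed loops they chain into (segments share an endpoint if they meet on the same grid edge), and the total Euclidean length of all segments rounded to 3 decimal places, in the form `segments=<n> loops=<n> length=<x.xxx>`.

cell (0,2): code 0100 → (0.768,3.000)–(1.000,2.842)
cell (0,3): code 1100 → (0.644,4.000)–(0.768,3.000)
cell (0,4): code 1000 → (1.000,4.283)–(0.644,4.000)
cell (1,2): code 0010 → (1.000,2.842)–(1.474,3.000)
cell (1,3): code 0011 → (1.474,3.000)–(1.803,4.000)
cell (1,4): code 0001 → (1.803,4.000)–(1.000,4.283)
cell (3,6): code 0100 → (3.755,7.000)–(4.000,6.414)
cell (3,7): code 1000 → (4.000,7.894)–(3.755,7.000)
cell (4,5): code 0100 → (4.344,6.000)–(5.000,5.678)
cell (4,6): code 1110 → (4.000,6.414)–(4.344,6.000)
cell (4,7): code 1101 → (4.041,8.000)–(4.000,7.894)
cell (4,8): code 1000 → (5.000,8.650)–(4.041,8.000)
cell (5,5): code 0110 → (5.000,5.678)–(6.000,5.863)
cell (5,8): code 1001 → (6.000,8.504)–(5.000,8.650)
cell (6,5): code 0010 → (6.000,5.863)–(6.174,6.000)
cell (6,6): code 0011 → (6.174,6.000)–(6.773,7.000)
cell (6,7): code 0011 → (6.773,7.000)–(6.538,8.000)
cell (6,8): code 0001 → (6.538,8.000)–(6.000,8.504)
total: 18 segments, chained into 2 closed loop(s), length Σ = 13.428904

segments=18 loops=2 length=13.429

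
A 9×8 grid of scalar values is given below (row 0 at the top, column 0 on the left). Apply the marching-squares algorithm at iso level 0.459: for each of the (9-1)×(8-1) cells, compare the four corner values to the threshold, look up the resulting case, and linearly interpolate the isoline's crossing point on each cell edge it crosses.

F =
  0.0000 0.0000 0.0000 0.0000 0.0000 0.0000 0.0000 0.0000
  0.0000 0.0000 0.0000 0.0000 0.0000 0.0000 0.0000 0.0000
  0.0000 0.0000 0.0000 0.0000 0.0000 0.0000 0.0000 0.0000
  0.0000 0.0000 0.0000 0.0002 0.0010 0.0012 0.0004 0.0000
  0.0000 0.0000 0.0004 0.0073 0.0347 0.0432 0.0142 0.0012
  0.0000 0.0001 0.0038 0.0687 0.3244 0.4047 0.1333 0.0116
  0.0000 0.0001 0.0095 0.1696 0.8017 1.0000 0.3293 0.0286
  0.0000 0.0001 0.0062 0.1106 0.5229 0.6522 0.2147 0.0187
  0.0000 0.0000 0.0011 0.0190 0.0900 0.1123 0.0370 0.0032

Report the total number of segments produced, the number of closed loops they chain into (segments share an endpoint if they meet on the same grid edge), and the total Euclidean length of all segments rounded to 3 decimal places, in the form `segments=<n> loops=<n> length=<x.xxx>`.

segments=8 loops=1 length=7.074

cell (5,3): code 0100 → (5.282,4.000)–(6.000,3.458)
cell (5,4): code 1100 → (5.091,5.000)–(5.282,4.000)
cell (5,5): code 1000 → (6.000,5.807)–(5.091,5.000)
cell (6,3): code 0110 → (6.000,3.458)–(7.000,3.845)
cell (6,5): code 1001 → (7.000,5.442)–(6.000,5.807)
cell (7,3): code 0010 → (7.000,3.845)–(7.148,4.000)
cell (7,4): code 0011 → (7.148,4.000)–(7.358,5.000)
cell (7,5): code 0001 → (7.358,5.000)–(7.000,5.442)
total: 8 segments, chained into 1 closed loop(s), length Σ = 7.074011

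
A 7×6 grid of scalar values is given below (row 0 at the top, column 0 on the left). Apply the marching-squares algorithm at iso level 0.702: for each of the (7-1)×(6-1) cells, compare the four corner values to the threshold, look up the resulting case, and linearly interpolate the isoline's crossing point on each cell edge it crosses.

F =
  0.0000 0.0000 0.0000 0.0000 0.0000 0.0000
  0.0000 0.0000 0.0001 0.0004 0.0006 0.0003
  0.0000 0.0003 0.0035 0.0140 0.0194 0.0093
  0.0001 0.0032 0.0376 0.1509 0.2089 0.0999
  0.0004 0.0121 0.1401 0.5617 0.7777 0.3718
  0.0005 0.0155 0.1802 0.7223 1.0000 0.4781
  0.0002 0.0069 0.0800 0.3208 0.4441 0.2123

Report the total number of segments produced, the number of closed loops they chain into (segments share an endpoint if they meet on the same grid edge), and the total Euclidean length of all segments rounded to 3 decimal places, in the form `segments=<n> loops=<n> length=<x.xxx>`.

segments=8 loops=1 length=4.854

cell (3,3): code 0100 → (3.867,4.000)–(4.000,3.650)
cell (3,4): code 1000 → (4.000,4.186)–(3.867,4.000)
cell (4,2): code 0100 → (4.874,3.000)–(5.000,2.963)
cell (4,3): code 1110 → (4.000,3.650)–(4.874,3.000)
cell (4,4): code 1001 → (5.000,4.571)–(4.000,4.186)
cell (5,2): code 0010 → (5.000,2.963)–(5.051,3.000)
cell (5,3): code 0011 → (5.051,3.000)–(5.536,4.000)
cell (5,4): code 0001 → (5.536,4.000)–(5.000,4.571)
total: 8 segments, chained into 1 closed loop(s), length Σ = 4.853554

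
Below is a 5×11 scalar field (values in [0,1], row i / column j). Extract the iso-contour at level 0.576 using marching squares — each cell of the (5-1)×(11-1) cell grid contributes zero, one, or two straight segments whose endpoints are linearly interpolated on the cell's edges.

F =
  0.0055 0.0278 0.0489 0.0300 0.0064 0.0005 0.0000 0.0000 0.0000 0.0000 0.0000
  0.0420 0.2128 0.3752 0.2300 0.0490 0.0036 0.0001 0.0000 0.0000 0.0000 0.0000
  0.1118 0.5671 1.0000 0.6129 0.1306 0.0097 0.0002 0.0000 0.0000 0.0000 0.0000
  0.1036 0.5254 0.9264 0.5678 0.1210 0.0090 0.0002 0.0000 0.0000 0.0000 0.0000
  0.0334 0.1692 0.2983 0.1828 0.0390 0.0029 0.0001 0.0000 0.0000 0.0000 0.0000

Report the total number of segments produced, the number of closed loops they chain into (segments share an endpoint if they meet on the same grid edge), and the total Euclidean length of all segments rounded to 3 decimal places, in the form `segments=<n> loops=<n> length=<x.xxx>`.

cell (1,1): code 0100 → (1.321,2.000)–(2.000,1.021)
cell (1,2): code 1100 → (1.904,3.000)–(1.321,2.000)
cell (1,3): code 1000 → (2.000,3.077)–(1.904,3.000)
cell (2,1): code 0110 → (2.000,1.021)–(3.000,1.126)
cell (2,2): code 1011 → (3.000,2.977)–(2.818,3.000)
cell (2,3): code 0001 → (2.818,3.000)–(2.000,3.077)
cell (3,1): code 0010 → (3.000,1.126)–(3.558,2.000)
cell (3,2): code 0001 → (3.558,2.000)–(3.000,2.977)
total: 8 segments, chained into 1 closed loop(s), length Σ = 6.644219

segments=8 loops=1 length=6.644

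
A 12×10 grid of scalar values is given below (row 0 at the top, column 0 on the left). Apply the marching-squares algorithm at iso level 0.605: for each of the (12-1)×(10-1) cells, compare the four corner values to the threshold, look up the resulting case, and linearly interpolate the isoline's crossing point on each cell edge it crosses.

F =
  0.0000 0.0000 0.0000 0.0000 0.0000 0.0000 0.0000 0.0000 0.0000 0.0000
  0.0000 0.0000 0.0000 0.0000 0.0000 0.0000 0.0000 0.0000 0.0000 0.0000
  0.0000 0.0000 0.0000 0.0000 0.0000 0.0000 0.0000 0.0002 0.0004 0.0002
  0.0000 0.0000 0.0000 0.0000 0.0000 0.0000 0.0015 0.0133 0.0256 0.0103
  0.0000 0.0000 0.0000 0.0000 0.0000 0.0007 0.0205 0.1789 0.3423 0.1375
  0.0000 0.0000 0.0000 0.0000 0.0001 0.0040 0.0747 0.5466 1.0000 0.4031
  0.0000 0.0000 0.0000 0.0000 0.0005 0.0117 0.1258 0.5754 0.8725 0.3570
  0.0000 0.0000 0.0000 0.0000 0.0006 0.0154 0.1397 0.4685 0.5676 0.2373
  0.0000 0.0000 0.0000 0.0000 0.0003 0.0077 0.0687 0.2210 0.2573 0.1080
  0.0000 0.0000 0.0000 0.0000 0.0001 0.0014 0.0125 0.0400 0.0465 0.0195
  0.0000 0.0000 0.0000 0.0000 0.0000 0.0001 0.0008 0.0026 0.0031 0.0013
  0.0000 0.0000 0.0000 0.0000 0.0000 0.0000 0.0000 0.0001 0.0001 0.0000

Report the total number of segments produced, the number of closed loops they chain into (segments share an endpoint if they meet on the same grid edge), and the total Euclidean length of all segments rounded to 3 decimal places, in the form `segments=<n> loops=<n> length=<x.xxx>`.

segments=6 loops=1 length=6.239

cell (4,7): code 0100 → (4.399,8.000)–(5.000,7.129)
cell (4,8): code 1000 → (5.000,8.662)–(4.399,8.000)
cell (5,7): code 0110 → (5.000,7.129)–(6.000,7.100)
cell (5,8): code 1001 → (6.000,8.519)–(5.000,8.662)
cell (6,7): code 0010 → (6.000,7.100)–(6.877,8.000)
cell (6,8): code 0001 → (6.877,8.000)–(6.000,8.519)
total: 6 segments, chained into 1 closed loop(s), length Σ = 6.238816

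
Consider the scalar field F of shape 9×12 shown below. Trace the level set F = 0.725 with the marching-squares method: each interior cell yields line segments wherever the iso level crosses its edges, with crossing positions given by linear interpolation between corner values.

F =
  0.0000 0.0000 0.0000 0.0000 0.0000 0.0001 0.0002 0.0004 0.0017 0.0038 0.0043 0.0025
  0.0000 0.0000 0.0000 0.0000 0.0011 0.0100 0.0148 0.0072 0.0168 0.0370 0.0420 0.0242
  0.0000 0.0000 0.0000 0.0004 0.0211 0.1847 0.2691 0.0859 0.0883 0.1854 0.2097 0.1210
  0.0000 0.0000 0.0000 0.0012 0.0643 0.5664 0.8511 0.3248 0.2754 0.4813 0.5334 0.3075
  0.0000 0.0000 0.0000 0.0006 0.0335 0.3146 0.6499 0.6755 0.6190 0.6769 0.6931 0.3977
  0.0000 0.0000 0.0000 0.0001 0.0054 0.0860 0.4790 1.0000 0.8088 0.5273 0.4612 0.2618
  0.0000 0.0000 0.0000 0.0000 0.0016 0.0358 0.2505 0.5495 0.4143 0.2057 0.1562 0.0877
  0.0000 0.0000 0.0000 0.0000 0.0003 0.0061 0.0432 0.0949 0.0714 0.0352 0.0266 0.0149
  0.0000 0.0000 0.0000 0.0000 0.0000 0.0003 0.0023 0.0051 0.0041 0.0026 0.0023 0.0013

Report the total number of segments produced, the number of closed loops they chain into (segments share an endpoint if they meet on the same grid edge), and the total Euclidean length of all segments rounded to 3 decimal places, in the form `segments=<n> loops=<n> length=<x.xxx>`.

segments=10 loops=2 length=7.114

cell (2,5): code 0100 → (2.783,6.000)–(3.000,5.557)
cell (2,6): code 1000 → (3.000,6.240)–(2.783,6.000)
cell (3,5): code 0010 → (3.000,5.557)–(3.627,6.000)
cell (3,6): code 0001 → (3.627,6.000)–(3.000,6.240)
cell (4,6): code 0100 → (4.153,7.000)–(5.000,6.472)
cell (4,7): code 1100 → (4.558,8.000)–(4.153,7.000)
cell (4,8): code 1000 → (5.000,8.298)–(4.558,8.000)
cell (5,6): code 0010 → (5.000,6.472)–(5.610,7.000)
cell (5,7): code 0011 → (5.610,7.000)–(5.212,8.000)
cell (5,8): code 0001 → (5.212,8.000)–(5.000,8.298)
total: 10 segments, chained into 2 closed loop(s), length Σ = 7.113683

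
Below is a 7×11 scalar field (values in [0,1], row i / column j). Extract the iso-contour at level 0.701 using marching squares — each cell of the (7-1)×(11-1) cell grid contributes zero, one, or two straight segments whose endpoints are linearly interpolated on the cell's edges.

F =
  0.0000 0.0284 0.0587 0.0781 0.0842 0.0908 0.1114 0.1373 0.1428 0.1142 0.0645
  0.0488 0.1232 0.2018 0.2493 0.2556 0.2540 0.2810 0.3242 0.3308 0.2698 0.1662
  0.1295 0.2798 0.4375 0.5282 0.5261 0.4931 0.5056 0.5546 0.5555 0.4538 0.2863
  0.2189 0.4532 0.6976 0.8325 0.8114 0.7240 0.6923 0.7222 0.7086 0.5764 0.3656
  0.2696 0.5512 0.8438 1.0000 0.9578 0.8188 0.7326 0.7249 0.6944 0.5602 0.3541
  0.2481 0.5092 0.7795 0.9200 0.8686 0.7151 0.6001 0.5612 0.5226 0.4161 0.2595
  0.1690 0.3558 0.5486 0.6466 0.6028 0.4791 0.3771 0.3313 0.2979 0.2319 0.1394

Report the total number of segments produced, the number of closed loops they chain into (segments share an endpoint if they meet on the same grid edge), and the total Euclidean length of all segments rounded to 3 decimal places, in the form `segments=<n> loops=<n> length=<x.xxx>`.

cell (2,2): code 0100 → (2.568,3.000)–(3.000,2.025)
cell (2,3): code 1100 → (2.613,4.000)–(2.568,3.000)
cell (2,4): code 1100 → (2.900,5.000)–(2.613,4.000)
cell (2,5): code 1000 → (3.000,5.726)–(2.900,5.000)
cell (2,6): code 0100 → (2.874,7.000)–(3.000,6.291)
cell (2,7): code 1100 → (2.950,8.000)–(2.874,7.000)
cell (2,8): code 1000 → (3.000,8.057)–(2.950,8.000)
cell (3,1): code 0100 → (3.023,2.000)–(4.000,1.512)
cell (3,2): code 1110 → (3.000,2.025)–(3.023,2.000)
cell (3,5): code 1101 → (3.216,6.000)–(3.000,5.726)
cell (3,6): code 1110 → (3.000,6.291)–(3.216,6.000)
cell (3,7): code 1011 → (4.000,7.784)–(3.535,8.000)
cell (3,8): code 0001 → (3.535,8.000)–(3.000,8.057)
cell (4,1): code 0110 → (4.000,1.512)–(5.000,1.710)
cell (4,5): code 1011 → (5.000,5.123)–(4.238,6.000)
cell (4,6): code 0011 → (4.238,6.000)–(4.146,7.000)
cell (4,7): code 0001 → (4.146,7.000)–(4.000,7.784)
cell (5,1): code 0010 → (5.000,1.710)–(5.340,2.000)
cell (5,2): code 0011 → (5.340,2.000)–(5.801,3.000)
cell (5,3): code 0011 → (5.801,3.000)–(5.631,4.000)
cell (5,4): code 0011 → (5.631,4.000)–(5.060,5.000)
cell (5,5): code 0001 → (5.060,5.000)–(5.000,5.123)
total: 22 segments, chained into 1 closed loop(s), length Σ = 16.360937

segments=22 loops=1 length=16.361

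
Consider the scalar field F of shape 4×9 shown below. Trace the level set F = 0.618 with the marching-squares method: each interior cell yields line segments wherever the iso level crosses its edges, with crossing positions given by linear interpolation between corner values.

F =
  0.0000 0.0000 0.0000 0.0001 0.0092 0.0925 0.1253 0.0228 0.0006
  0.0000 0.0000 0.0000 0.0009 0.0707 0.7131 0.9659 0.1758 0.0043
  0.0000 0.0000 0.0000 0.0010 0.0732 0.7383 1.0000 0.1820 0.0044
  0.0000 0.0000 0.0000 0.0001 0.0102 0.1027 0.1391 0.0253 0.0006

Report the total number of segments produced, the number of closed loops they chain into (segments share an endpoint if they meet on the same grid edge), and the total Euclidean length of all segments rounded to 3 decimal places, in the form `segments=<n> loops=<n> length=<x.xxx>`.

cell (0,4): code 0100 → (0.847,5.000)–(1.000,4.852)
cell (0,5): code 1100 → (0.586,6.000)–(0.847,5.000)
cell (0,6): code 1000 → (1.000,6.440)–(0.586,6.000)
cell (1,4): code 0110 → (1.000,4.852)–(2.000,4.819)
cell (1,6): code 1001 → (2.000,6.467)–(1.000,6.440)
cell (2,4): code 0010 → (2.000,4.819)–(2.189,5.000)
cell (2,5): code 0011 → (2.189,5.000)–(2.444,6.000)
cell (2,6): code 0001 → (2.444,6.000)–(2.000,6.467)
total: 8 segments, chained into 1 closed loop(s), length Σ = 5.789512

segments=8 loops=1 length=5.790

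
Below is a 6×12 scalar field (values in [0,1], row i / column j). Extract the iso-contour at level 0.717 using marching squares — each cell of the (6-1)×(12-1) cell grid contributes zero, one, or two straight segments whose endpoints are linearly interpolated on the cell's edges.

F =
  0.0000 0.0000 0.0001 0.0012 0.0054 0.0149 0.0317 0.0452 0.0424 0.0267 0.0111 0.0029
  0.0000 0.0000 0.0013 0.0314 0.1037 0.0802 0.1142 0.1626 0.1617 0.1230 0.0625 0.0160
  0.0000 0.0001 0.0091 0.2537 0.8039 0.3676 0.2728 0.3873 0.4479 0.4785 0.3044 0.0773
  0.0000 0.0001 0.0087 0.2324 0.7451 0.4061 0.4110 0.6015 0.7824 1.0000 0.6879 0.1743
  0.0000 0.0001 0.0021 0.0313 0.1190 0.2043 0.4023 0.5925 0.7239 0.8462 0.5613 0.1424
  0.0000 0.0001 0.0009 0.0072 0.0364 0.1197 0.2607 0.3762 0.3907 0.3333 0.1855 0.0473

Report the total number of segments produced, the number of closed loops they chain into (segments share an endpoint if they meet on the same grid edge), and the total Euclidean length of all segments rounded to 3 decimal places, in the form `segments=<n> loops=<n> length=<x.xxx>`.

segments=14 loops=2 length=8.885

cell (1,3): code 0100 → (1.876,4.000)–(2.000,3.842)
cell (1,4): code 1000 → (2.000,4.199)–(1.876,4.000)
cell (2,3): code 0110 → (2.000,3.842)–(3.000,3.945)
cell (2,4): code 1001 → (3.000,4.083)–(2.000,4.199)
cell (2,7): code 0100 → (2.804,8.000)–(3.000,7.638)
cell (2,8): code 1100 → (2.457,9.000)–(2.804,8.000)
cell (2,9): code 1000 → (3.000,9.907)–(2.457,9.000)
cell (3,3): code 0010 → (3.000,3.945)–(3.045,4.000)
cell (3,4): code 0001 → (3.045,4.000)–(3.000,4.083)
cell (3,7): code 0110 → (3.000,7.638)–(4.000,7.947)
cell (3,9): code 1001 → (4.000,9.453)–(3.000,9.907)
cell (4,7): code 0010 → (4.000,7.947)–(4.021,8.000)
cell (4,8): code 0011 → (4.021,8.000)–(4.252,9.000)
cell (4,9): code 0001 → (4.252,9.000)–(4.000,9.453)
total: 14 segments, chained into 2 closed loop(s), length Σ = 8.885150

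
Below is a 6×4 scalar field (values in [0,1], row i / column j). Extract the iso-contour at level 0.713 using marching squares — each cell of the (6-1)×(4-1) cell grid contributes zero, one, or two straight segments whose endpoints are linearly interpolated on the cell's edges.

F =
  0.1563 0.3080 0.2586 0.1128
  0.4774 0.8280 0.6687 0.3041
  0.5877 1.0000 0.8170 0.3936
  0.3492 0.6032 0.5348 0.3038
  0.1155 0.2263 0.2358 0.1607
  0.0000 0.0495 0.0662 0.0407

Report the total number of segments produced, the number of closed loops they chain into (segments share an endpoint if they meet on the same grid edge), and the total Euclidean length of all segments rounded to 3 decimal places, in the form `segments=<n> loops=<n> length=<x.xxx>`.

segments=8 loops=1 length=5.875

cell (0,0): code 0100 → (0.779,1.000)–(1.000,0.672)
cell (0,1): code 1000 → (1.000,1.722)–(0.779,1.000)
cell (1,0): code 0110 → (1.000,0.672)–(2.000,0.304)
cell (1,1): code 1101 → (1.299,2.000)–(1.000,1.722)
cell (1,2): code 1000 → (2.000,2.246)–(1.299,2.000)
cell (2,0): code 0010 → (2.000,0.304)–(2.723,1.000)
cell (2,1): code 0011 → (2.723,1.000)–(2.369,2.000)
cell (2,2): code 0001 → (2.369,2.000)–(2.000,2.246)
total: 8 segments, chained into 1 closed loop(s), length Σ = 5.875186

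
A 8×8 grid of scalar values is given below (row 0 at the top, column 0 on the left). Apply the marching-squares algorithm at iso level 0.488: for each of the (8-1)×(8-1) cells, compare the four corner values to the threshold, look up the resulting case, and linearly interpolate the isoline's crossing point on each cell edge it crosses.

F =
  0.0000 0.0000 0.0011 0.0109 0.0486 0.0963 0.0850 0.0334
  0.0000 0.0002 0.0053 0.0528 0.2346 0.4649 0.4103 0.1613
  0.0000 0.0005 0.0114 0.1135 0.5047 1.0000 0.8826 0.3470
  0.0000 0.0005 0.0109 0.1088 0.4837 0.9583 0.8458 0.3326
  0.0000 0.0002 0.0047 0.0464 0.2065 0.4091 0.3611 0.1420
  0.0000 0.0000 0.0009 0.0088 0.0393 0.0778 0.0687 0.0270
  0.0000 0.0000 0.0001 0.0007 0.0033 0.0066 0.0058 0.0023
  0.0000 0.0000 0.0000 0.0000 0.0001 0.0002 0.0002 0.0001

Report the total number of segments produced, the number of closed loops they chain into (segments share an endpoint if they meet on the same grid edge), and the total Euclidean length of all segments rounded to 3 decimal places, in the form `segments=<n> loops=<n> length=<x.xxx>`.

cell (1,3): code 0100 → (1.938,4.000)–(2.000,3.957)
cell (1,4): code 1100 → (1.043,5.000)–(1.938,4.000)
cell (1,5): code 1100 → (1.165,6.000)–(1.043,5.000)
cell (1,6): code 1000 → (2.000,6.737)–(1.165,6.000)
cell (2,3): code 0010 → (2.000,3.957)–(2.795,4.000)
cell (2,4): code 0111 → (2.795,4.000)–(3.000,4.009)
cell (2,6): code 1001 → (3.000,6.697)–(2.000,6.737)
cell (3,4): code 0010 → (3.000,4.009)–(3.856,5.000)
cell (3,5): code 0011 → (3.856,5.000)–(3.738,6.000)
cell (3,6): code 0001 → (3.738,6.000)–(3.000,6.697)
total: 10 segments, chained into 1 closed loop(s), length Σ = 8.872568

segments=10 loops=1 length=8.873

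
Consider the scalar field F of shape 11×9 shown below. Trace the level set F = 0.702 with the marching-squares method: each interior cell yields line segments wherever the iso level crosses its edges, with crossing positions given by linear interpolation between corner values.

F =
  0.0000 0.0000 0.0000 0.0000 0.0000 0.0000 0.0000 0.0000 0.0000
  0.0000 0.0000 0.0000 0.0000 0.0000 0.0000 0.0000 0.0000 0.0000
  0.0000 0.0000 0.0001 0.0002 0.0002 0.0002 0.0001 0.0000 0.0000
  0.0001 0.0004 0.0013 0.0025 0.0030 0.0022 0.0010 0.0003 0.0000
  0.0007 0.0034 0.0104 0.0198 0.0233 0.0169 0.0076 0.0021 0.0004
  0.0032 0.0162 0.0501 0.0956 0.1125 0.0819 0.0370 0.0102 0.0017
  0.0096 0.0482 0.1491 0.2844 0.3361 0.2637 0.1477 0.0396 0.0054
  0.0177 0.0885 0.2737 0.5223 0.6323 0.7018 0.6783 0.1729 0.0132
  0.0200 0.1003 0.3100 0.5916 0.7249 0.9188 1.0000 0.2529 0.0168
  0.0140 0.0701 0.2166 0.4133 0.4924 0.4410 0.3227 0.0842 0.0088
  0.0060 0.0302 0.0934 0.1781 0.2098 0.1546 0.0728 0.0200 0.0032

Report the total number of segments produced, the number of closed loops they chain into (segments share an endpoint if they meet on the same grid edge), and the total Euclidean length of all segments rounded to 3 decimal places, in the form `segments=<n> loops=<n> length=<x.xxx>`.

cell (7,3): code 0100 → (7.753,4.000)–(8.000,3.828)
cell (7,4): code 1100 → (7.001,5.000)–(7.753,4.000)
cell (7,5): code 1100 → (7.074,6.000)–(7.001,5.000)
cell (7,6): code 1000 → (8.000,6.399)–(7.074,6.000)
cell (8,3): code 0010 → (8.000,3.828)–(8.098,4.000)
cell (8,4): code 0011 → (8.098,4.000)–(8.454,5.000)
cell (8,5): code 0011 → (8.454,5.000)–(8.440,6.000)
cell (8,6): code 0001 → (8.440,6.000)–(8.000,6.399)
total: 8 segments, chained into 1 closed loop(s), length Σ = 6.416604

segments=8 loops=1 length=6.417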